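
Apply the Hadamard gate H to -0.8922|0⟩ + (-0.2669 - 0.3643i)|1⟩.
(-0.8196 - 0.2576i)|0⟩ + (-0.4422 + 0.2576i)|1⟩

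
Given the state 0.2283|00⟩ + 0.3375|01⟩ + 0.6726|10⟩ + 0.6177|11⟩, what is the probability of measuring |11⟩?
0.3816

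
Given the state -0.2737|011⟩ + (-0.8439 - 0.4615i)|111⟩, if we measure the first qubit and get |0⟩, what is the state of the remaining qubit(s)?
-|11⟩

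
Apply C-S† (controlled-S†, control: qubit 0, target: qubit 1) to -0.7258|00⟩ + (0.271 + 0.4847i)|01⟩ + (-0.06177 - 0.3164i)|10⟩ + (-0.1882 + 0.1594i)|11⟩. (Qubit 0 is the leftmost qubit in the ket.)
-0.7258|00⟩ + (0.271 + 0.4847i)|01⟩ + (-0.06177 - 0.3164i)|10⟩ + (0.1594 + 0.1882i)|11⟩

C-S† leaves the control-|0⟩ kets |00⟩, |01⟩ unchanged and applies S† to qubit 1 on the control-|1⟩ pair (|10⟩, |11⟩).
S† = [[1, 0], [0, -i]].
With a = amp(|10⟩) = (-0.06177 - 0.3164i) and b = amp(|11⟩) = (-0.1882 + 0.1594i):
new amp(|10⟩) = (1)·a = (-0.06177 - 0.3164i)
new amp(|11⟩) = (-i)·b = (0.1594 + 0.1882i)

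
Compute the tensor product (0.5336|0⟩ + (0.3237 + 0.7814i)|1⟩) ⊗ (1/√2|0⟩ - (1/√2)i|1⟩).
0.3773|00⟩ - 0.3773i|01⟩ + (0.2289 + 0.5525i)|10⟩ + (0.5525 - 0.2289i)|11⟩

amp(|b₁b₂…⟩) = product of the factor amplitudes for bits b₁, b₂, …; only kets whose every factor amplitude is nonzero survive.
|00⟩: (0.5336)(1/√2) = 0.3773
|01⟩: (0.5336)(-(1/√2)i) = -0.3773i
|10⟩: (0.3237 + 0.7814i)(1/√2) = (0.2289 + 0.5525i)
|11⟩: (0.3237 + 0.7814i)(-(1/√2)i) = (0.5525 - 0.2289i)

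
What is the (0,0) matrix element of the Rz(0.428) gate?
(0.9772 - 0.2124i)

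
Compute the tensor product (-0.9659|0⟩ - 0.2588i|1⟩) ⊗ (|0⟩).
-0.9659|00⟩ - 0.2588i|10⟩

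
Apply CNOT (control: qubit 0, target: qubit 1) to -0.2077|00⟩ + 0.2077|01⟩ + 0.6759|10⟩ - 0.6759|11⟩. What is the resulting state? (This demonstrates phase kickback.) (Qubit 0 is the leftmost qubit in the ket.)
-0.2077|00⟩ + 0.2077|01⟩ - 0.6759|10⟩ + 0.6759|11⟩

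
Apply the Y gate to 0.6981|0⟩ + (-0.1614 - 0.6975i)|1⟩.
(-0.6975 + 0.1614i)|0⟩ + 0.6981i|1⟩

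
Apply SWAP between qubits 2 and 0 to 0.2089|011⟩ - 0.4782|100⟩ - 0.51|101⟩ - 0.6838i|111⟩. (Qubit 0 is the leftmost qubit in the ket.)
-0.4782|001⟩ - 0.51|101⟩ + 0.2089|110⟩ - 0.6838i|111⟩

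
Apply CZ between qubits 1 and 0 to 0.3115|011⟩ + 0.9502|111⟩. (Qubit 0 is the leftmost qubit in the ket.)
0.3115|011⟩ - 0.9502|111⟩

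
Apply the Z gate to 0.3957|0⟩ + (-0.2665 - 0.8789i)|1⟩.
0.3957|0⟩ + (0.2665 + 0.8789i)|1⟩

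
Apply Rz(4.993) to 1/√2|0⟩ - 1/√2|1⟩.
(-0.565 - 0.4252i)|0⟩ + (0.565 - 0.4252i)|1⟩

Rz(4.993) = [[e^(−iθ/2), 0], [0, e^(iθ/2)]] with e^(±iθ/2) = cos(θ/2) ± i·sin(θ/2); θ = 4.993, cos(θ/2) ≈ -0.799044, sin(θ/2) ≈ 0.601272.
With a = amp(|0⟩) = 1/√2 and b = amp(|1⟩) = -1/√2:
new amp(|0⟩) = (-0.799044 - 0.601272i)·a = (-0.565 - 0.4252i)
new amp(|1⟩) = (-0.799044 + 0.601272i)·b = (0.565 - 0.4252i)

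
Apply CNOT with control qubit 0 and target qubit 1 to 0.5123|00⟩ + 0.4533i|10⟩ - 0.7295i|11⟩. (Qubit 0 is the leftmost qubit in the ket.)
0.5123|00⟩ - 0.7295i|10⟩ + 0.4533i|11⟩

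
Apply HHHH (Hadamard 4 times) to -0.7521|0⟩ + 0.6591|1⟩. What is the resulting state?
-0.7521|0⟩ + 0.6591|1⟩

H² = I, so an even number of Hadamards cancels: H^4 = I and the state is unchanged.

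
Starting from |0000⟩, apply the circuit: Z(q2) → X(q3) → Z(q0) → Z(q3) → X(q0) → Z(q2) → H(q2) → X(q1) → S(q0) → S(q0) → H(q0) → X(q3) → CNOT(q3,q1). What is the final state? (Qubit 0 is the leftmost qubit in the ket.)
1/2|0100⟩ + 1/2|0110⟩ - 1/2|1100⟩ - 1/2|1110⟩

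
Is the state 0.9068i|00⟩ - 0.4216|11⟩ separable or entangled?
Entangled

Writing the state as a|00⟩ + b|01⟩ + c|10⟩ + d|11⟩, it is a product state iff ad − bc = 0.
Here (a, b, c, d) = (0.9068i, 0, 0, -0.4216): ad − bc = (0.9068i)(-0.4216) − (0)(0) = -0.3823i ≠ 0, so the state is entangled.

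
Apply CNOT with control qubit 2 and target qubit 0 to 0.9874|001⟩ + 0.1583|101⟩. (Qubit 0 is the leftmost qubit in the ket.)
0.1583|001⟩ + 0.9874|101⟩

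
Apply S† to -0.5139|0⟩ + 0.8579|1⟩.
-0.5139|0⟩ - 0.8579i|1⟩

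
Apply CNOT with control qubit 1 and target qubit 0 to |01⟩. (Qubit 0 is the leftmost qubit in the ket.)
|11⟩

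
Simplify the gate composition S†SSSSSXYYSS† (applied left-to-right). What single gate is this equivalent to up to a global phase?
X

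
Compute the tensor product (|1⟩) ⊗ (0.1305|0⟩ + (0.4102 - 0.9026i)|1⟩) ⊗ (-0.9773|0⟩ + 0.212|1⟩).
-0.1275|100⟩ + 0.02767|101⟩ + (-0.4009 + 0.8821i)|110⟩ + (0.08696 - 0.1914i)|111⟩

amp(|b₁b₂…⟩) = product of the factor amplitudes for bits b₁, b₂, …; only kets whose every factor amplitude is nonzero survive.
|100⟩: (1)(0.1305)(-0.9773) = -0.1275
|101⟩: (1)(0.1305)(0.212) = 0.02767
|110⟩: (1)(0.4102 - 0.9026i)(-0.9773) = (-0.4009 + 0.8821i)
|111⟩: (1)(0.4102 - 0.9026i)(0.212) = (0.08696 - 0.1914i)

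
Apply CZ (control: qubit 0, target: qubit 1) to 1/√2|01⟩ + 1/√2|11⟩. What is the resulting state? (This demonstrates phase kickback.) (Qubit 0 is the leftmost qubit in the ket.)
1/√2|01⟩ - 1/√2|11⟩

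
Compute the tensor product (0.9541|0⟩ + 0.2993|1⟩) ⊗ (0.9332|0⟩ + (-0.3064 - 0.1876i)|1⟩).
0.8904|00⟩ + (-0.2923 - 0.179i)|01⟩ + 0.2793|10⟩ + (-0.09171 - 0.05615i)|11⟩

amp(|b₁b₂…⟩) = product of the factor amplitudes for bits b₁, b₂, …; only kets whose every factor amplitude is nonzero survive.
|00⟩: (0.9541)(0.9332) = 0.8904
|01⟩: (0.9541)(-0.3064 - 0.1876i) = (-0.2923 - 0.179i)
|10⟩: (0.2993)(0.9332) = 0.2793
|11⟩: (0.2993)(-0.3064 - 0.1876i) = (-0.09171 - 0.05615i)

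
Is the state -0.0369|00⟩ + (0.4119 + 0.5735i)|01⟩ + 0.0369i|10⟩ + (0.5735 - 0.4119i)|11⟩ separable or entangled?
Separable

Writing the state as a|00⟩ + b|01⟩ + c|10⟩ + d|11⟩, it is a product state iff ad − bc = 0.
Here (a, b, c, d) = (-0.0369, (0.4119 + 0.5735i), 0.0369i, (0.5735 - 0.4119i)): ad − bc = (-0.0369)(0.5735 - 0.4119i) − (0.4119 + 0.5735i)(0.0369i) = 0, so the state is separable.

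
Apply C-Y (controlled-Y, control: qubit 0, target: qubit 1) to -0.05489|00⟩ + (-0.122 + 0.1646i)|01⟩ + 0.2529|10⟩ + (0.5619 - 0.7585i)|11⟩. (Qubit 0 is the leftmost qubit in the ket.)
-0.05489|00⟩ + (-0.122 + 0.1646i)|01⟩ + (-0.7585 - 0.5619i)|10⟩ + 0.2529i|11⟩

C-Y leaves the control-|0⟩ kets |00⟩, |01⟩ unchanged and applies Y to qubit 1 on the control-|1⟩ pair (|10⟩, |11⟩).
Y = [[0, -i], [i, 0]].
With a = amp(|10⟩) = 0.2529 and b = amp(|11⟩) = (0.5619 - 0.7585i):
new amp(|10⟩) = (-i)·b = (-0.7585 - 0.5619i)
new amp(|11⟩) = (i)·a = 0.2529i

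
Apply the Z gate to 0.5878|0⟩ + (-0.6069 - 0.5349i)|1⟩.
0.5878|0⟩ + (0.6069 + 0.5349i)|1⟩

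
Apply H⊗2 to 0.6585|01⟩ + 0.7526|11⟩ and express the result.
0.7056|00⟩ - 0.7056|01⟩ - 0.04705|10⟩ + 0.04705|11⟩

H⊗2 gives amp(|y⟩) = (1/2) Σ_x (−1)^(x·y) amp(|x⟩), where x·y is the number of positions in which both x and y have a 1.
|00⟩: (0.6585 + 0.7526)/2 = 0.7056
|01⟩: (-0.6585 - 0.7526)/2 = -0.7056
|10⟩: (0.6585 - 0.7526)/2 = -0.04705
|11⟩: (-0.6585 + 0.7526)/2 = 0.04705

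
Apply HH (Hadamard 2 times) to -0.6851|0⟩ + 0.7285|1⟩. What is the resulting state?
-0.6851|0⟩ + 0.7285|1⟩

H² = I, so an even number of Hadamards cancels: H^2 = I and the state is unchanged.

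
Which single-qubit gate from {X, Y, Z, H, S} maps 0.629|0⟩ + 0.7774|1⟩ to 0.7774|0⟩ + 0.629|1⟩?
X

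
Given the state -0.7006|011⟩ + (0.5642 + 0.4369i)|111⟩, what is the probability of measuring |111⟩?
0.5092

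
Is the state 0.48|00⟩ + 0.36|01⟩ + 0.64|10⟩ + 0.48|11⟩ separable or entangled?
Separable

Writing the state as a|00⟩ + b|01⟩ + c|10⟩ + d|11⟩, it is a product state iff ad − bc = 0.
Here (a, b, c, d) = (0.48, 0.36, 0.64, 0.48): ad − bc = (0.48)(0.48) − (0.36)(0.64) = 0, so the state is separable.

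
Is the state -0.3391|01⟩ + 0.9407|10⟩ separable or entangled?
Entangled

Writing the state as a|00⟩ + b|01⟩ + c|10⟩ + d|11⟩, it is a product state iff ad − bc = 0.
Here (a, b, c, d) = (0, -0.3391, 0.9407, 0): ad − bc = (0)(0) − (-0.3391)(0.9407) = 0.319 ≠ 0, so the state is entangled.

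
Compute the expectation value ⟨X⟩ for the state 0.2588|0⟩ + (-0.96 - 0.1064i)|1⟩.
-0.4969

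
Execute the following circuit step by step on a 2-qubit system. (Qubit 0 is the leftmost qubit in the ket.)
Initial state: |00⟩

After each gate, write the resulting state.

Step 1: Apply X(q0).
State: |10⟩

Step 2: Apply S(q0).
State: i|10⟩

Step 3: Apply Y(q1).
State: -|11⟩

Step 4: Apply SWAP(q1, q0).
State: -|11⟩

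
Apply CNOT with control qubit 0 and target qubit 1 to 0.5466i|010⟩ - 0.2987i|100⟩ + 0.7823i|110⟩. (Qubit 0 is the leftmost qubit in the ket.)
0.5466i|010⟩ + 0.7823i|100⟩ - 0.2987i|110⟩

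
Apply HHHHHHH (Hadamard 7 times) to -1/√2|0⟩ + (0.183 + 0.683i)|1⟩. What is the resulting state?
(-0.3706 + 0.483i)|0⟩ + (-0.6294 - 0.483i)|1⟩

H² = I, so H^7 = H: a single Hadamard. With (a, b) = (-1/√2, (0.183 + 0.683i)), H gives ((a + b)/√2, (a − b)/√2) = ((-0.3706 + 0.483i), (-0.6294 - 0.483i)).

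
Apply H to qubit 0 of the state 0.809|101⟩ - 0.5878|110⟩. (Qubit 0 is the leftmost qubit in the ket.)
0.572|001⟩ - 0.4156|010⟩ - 0.572|101⟩ + 0.4156|110⟩

H on qubit 0 mixes each pair of kets that differ only in qubit 0: amplitudes (a, b) of (|…0…⟩, |…1…⟩) become ((a + b)/√2, (a − b)/√2). Kets absent from the input have amplitude 0.
(|001⟩, |101⟩): (a, b) = (0, 0.809) → (0.572, -0.572)
(|010⟩, |110⟩): (a, b) = (0, -0.5878) → (-0.4156, 0.4156)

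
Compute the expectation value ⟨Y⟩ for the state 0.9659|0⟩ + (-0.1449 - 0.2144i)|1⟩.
-0.4142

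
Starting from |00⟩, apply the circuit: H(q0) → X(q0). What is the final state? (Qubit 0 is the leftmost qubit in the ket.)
1/√2|00⟩ + 1/√2|10⟩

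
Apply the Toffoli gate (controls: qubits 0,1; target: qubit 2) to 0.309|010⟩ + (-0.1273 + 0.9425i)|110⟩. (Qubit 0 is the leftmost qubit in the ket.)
0.309|010⟩ + (-0.1273 + 0.9425i)|111⟩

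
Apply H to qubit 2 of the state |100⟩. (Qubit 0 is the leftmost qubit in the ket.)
1/√2|100⟩ + 1/√2|101⟩

H on qubit 2 mixes each pair of kets that differ only in qubit 2: amplitudes (a, b) of (|…0…⟩, |…1…⟩) become ((a + b)/√2, (a − b)/√2). Kets absent from the input have amplitude 0.
(|100⟩, |101⟩): (a, b) = (1, 0) → (1/√2, 1/√2)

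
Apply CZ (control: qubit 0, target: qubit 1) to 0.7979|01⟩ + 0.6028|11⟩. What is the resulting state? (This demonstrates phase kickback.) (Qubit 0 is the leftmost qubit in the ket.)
0.7979|01⟩ - 0.6028|11⟩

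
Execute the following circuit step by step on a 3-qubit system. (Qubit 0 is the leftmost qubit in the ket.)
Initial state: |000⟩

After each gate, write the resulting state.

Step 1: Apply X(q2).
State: |001⟩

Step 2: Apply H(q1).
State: 1/√2|001⟩ + 1/√2|011⟩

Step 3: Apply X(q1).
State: 1/√2|001⟩ + 1/√2|011⟩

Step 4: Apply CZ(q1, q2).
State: 1/√2|001⟩ - 1/√2|011⟩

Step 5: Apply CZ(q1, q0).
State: 1/√2|001⟩ - 1/√2|011⟩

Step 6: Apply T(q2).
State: (1/2 + (1/2)i)|001⟩ + (-1/2 - (1/2)i)|011⟩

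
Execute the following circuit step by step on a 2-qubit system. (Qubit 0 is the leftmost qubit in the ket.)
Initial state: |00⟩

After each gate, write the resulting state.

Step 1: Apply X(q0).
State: |10⟩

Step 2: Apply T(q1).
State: |10⟩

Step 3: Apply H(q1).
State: 1/√2|10⟩ + 1/√2|11⟩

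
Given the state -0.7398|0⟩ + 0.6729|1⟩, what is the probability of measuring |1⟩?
0.4528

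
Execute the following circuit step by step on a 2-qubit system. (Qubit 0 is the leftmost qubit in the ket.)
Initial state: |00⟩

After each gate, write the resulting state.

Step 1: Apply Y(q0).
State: i|10⟩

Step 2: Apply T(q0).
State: (-1/√2 + (1/√2)i)|10⟩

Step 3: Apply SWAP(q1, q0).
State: (-1/√2 + (1/√2)i)|01⟩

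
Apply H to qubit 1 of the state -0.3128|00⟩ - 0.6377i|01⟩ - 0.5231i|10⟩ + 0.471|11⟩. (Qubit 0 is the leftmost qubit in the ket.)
(-0.2212 - 0.4509i)|00⟩ + (-0.2212 + 0.4509i)|01⟩ + (0.333 - 0.3699i)|10⟩ + (-0.333 - 0.3699i)|11⟩

H on qubit 1 mixes each pair of kets that differ only in qubit 1: amplitudes (a, b) of (|…0…⟩, |…1…⟩) become ((a + b)/√2, (a − b)/√2). Kets absent from the input have amplitude 0.
(|00⟩, |01⟩): (a, b) = (-0.3128, -0.6377i) → ((-0.2212 - 0.4509i), (-0.2212 + 0.4509i))
(|10⟩, |11⟩): (a, b) = (-0.5231i, 0.471) → ((0.333 - 0.3699i), (-0.333 - 0.3699i))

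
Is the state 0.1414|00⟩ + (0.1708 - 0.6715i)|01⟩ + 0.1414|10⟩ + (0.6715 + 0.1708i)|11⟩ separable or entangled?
Entangled

Writing the state as a|00⟩ + b|01⟩ + c|10⟩ + d|11⟩, it is a product state iff ad − bc = 0.
Here (a, b, c, d) = (0.1414, (0.1708 - 0.6715i), 0.1414, (0.6715 + 0.1708i)): ad − bc = (0.1414)(0.6715 + 0.1708i) − (0.1708 - 0.6715i)(0.1414) = (0.0708 + 0.1191i) ≠ 0, so the state is entangled.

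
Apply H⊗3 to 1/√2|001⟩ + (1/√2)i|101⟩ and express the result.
(0.25 + 0.25i)|000⟩ + (-0.25 - 0.25i)|001⟩ + (0.25 + 0.25i)|010⟩ + (-0.25 - 0.25i)|011⟩ + (0.25 - 0.25i)|100⟩ + (-0.25 + 0.25i)|101⟩ + (0.25 - 0.25i)|110⟩ + (-0.25 + 0.25i)|111⟩

H⊗3 gives amp(|y⟩) = (1/2√2) Σ_x (−1)^(x·y) amp(|x⟩), where x·y is the number of positions in which both x and y have a 1.
|000⟩: (1/√2 + (1/√2)i)/(2√2) = (0.25 + 0.25i)
|001⟩: (-1/√2 - (1/√2)i)/(2√2) = (-0.25 - 0.25i)
|010⟩: (1/√2 + (1/√2)i)/(2√2) = (0.25 + 0.25i)
|011⟩: (-1/√2 - (1/√2)i)/(2√2) = (-0.25 - 0.25i)
|100⟩: (1/√2 - (1/√2)i)/(2√2) = (0.25 - 0.25i)
|101⟩: (-1/√2 + (1/√2)i)/(2√2) = (-0.25 + 0.25i)
|110⟩: (1/√2 - (1/√2)i)/(2√2) = (0.25 - 0.25i)
|111⟩: (-1/√2 + (1/√2)i)/(2√2) = (-0.25 + 0.25i)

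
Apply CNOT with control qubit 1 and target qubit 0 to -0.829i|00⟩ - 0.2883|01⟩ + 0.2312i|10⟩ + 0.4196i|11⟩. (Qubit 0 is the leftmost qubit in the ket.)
-0.829i|00⟩ + 0.4196i|01⟩ + 0.2312i|10⟩ - 0.2883|11⟩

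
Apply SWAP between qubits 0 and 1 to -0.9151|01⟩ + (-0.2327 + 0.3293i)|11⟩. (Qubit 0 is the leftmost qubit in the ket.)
-0.9151|10⟩ + (-0.2327 + 0.3293i)|11⟩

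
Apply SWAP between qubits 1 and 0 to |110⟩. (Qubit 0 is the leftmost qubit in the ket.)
|110⟩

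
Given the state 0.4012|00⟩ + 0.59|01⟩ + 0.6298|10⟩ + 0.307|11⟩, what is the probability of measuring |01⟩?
0.3481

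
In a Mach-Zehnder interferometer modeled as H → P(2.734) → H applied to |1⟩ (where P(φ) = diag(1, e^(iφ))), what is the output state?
(0.959 - 0.1982i)|0⟩ + (0.04096 + 0.1982i)|1⟩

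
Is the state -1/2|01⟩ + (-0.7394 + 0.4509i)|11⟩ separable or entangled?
Separable

Writing the state as a|00⟩ + b|01⟩ + c|10⟩ + d|11⟩, it is a product state iff ad − bc = 0.
Here (a, b, c, d) = (0, -1/2, 0, (-0.7394 + 0.4509i)): ad − bc = (0)(-0.7394 + 0.4509i) − (-1/2)(0) = 0, so the state is separable.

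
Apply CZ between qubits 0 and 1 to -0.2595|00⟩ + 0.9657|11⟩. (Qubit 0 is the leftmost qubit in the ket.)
-0.2595|00⟩ - 0.9657|11⟩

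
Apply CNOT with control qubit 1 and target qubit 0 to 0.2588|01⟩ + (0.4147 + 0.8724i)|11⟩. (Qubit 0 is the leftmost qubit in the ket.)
(0.4147 + 0.8724i)|01⟩ + 0.2588|11⟩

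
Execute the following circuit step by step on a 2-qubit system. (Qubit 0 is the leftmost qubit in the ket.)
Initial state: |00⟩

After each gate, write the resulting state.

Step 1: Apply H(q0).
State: 1/√2|00⟩ + 1/√2|10⟩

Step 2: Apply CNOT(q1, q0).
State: 1/√2|00⟩ + 1/√2|10⟩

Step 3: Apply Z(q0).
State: 1/√2|00⟩ - 1/√2|10⟩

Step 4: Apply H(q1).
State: 1/2|00⟩ + 1/2|01⟩ - 1/2|10⟩ - 1/2|11⟩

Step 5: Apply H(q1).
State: 1/√2|00⟩ - 1/√2|10⟩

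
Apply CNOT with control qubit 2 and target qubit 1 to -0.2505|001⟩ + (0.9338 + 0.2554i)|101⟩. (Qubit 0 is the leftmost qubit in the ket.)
-0.2505|011⟩ + (0.9338 + 0.2554i)|111⟩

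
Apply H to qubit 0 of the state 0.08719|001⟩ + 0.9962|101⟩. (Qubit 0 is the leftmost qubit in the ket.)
0.7661|001⟩ - 0.6428|101⟩

H on qubit 0 mixes each pair of kets that differ only in qubit 0: amplitudes (a, b) of (|…0…⟩, |…1…⟩) become ((a + b)/√2, (a − b)/√2). Kets absent from the input have amplitude 0.
(|001⟩, |101⟩): (a, b) = (0.08719, 0.9962) → (0.7661, -0.6428)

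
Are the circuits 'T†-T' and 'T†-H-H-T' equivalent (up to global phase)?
Yes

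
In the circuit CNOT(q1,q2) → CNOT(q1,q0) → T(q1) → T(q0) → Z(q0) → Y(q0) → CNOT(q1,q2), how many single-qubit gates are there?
4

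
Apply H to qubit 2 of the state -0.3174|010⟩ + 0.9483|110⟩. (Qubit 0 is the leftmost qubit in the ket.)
-0.2244|010⟩ - 0.2244|011⟩ + 0.6705|110⟩ + 0.6705|111⟩

H on qubit 2 mixes each pair of kets that differ only in qubit 2: amplitudes (a, b) of (|…0…⟩, |…1…⟩) become ((a + b)/√2, (a − b)/√2). Kets absent from the input have amplitude 0.
(|010⟩, |011⟩): (a, b) = (-0.3174, 0) → (-0.2244, -0.2244)
(|110⟩, |111⟩): (a, b) = (0.9483, 0) → (0.6705, 0.6705)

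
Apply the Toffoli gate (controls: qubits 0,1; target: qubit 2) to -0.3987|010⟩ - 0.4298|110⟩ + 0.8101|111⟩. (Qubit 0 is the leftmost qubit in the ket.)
-0.3987|010⟩ + 0.8101|110⟩ - 0.4298|111⟩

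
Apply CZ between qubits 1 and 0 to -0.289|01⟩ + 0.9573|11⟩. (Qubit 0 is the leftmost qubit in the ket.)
-0.289|01⟩ - 0.9573|11⟩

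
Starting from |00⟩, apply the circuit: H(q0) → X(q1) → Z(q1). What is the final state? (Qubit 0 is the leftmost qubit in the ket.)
-1/√2|01⟩ - 1/√2|11⟩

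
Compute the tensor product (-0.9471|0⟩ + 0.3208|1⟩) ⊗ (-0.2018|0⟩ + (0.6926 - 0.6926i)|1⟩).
0.1911|00⟩ + (-0.656 + 0.656i)|01⟩ - 0.06474|10⟩ + (0.2222 - 0.2222i)|11⟩

amp(|b₁b₂…⟩) = product of the factor amplitudes for bits b₁, b₂, …; only kets whose every factor amplitude is nonzero survive.
|00⟩: (-0.9471)(-0.2018) = 0.1911
|01⟩: (-0.9471)(0.6926 - 0.6926i) = (-0.656 + 0.656i)
|10⟩: (0.3208)(-0.2018) = -0.06474
|11⟩: (0.3208)(0.6926 - 0.6926i) = (0.2222 - 0.2222i)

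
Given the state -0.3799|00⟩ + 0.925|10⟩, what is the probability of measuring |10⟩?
0.8556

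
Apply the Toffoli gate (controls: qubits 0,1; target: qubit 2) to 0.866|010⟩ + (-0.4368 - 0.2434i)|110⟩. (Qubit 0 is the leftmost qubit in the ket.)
0.866|010⟩ + (-0.4368 - 0.2434i)|111⟩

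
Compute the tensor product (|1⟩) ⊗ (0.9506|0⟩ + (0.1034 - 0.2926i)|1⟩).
0.9506|10⟩ + (0.1034 - 0.2926i)|11⟩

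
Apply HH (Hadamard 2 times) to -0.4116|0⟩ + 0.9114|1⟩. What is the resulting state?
-0.4116|0⟩ + 0.9114|1⟩

H² = I, so an even number of Hadamards cancels: H^2 = I and the state is unchanged.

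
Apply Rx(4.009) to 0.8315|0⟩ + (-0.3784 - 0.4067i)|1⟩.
(-0.7185 + 0.3434i)|0⟩ + (0.159 - 0.5836i)|1⟩

Rx(4.009) = [[cos(θ/2), −i·sin(θ/2)], [−i·sin(θ/2), cos(θ/2)]]; θ = 4.009, cos(θ/2) ≈ -0.420234, sin(θ/2) ≈ 0.907416.
With a = amp(|0⟩) = 0.8315 and b = amp(|1⟩) = (-0.3784 - 0.4067i):
new amp(|0⟩) = (-0.420234)·a + (-0.907416i)·b = (-0.7185 + 0.3434i)
new amp(|1⟩) = (-0.907416i)·a + (-0.420234)·b = (0.159 - 0.5836i)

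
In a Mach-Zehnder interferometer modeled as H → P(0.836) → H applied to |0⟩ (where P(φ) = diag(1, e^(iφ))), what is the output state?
(0.8352 + 0.371i)|0⟩ + (0.1648 - 0.371i)|1⟩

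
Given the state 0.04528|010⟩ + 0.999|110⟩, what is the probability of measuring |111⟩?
0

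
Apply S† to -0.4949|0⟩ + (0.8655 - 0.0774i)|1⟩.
-0.4949|0⟩ + (-0.0774 - 0.8655i)|1⟩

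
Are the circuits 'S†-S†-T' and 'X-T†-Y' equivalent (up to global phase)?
Yes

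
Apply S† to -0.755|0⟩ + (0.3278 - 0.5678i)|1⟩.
-0.755|0⟩ + (-0.5678 - 0.3278i)|1⟩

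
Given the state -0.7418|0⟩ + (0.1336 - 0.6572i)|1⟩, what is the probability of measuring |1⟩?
0.4498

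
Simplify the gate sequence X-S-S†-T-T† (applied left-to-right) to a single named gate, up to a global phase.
X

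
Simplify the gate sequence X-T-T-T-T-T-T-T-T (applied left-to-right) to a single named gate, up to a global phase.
X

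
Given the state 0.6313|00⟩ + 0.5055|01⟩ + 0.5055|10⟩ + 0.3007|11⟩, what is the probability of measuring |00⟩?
0.3985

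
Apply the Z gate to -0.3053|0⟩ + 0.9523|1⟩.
-0.3053|0⟩ - 0.9523|1⟩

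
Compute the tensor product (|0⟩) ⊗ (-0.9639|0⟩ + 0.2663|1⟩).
-0.9639|00⟩ + 0.2663|01⟩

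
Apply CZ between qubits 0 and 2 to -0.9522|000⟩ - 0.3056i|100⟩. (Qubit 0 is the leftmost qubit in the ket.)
-0.9522|000⟩ - 0.3056i|100⟩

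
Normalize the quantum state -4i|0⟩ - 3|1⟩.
-0.8i|0⟩ - 0.6|1⟩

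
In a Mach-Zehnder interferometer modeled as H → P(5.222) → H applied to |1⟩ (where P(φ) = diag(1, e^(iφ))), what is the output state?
(0.2561 + 0.4365i)|0⟩ + (0.7439 - 0.4365i)|1⟩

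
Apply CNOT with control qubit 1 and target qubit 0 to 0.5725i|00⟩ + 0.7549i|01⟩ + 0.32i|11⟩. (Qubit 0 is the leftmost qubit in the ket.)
0.5725i|00⟩ + 0.32i|01⟩ + 0.7549i|11⟩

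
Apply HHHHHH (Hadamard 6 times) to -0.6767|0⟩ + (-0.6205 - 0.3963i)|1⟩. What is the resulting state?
-0.6767|0⟩ + (-0.6205 - 0.3963i)|1⟩

H² = I, so an even number of Hadamards cancels: H^6 = I and the state is unchanged.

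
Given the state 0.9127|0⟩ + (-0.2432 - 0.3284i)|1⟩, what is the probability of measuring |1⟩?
0.167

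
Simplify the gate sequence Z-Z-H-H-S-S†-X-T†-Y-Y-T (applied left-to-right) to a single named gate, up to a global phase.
X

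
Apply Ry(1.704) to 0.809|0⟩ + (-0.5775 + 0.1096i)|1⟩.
(0.9673 - 0.08248i)|0⟩ + (0.2286 + 0.07217i)|1⟩

Ry(1.704) = [[cos(θ/2), −sin(θ/2)], [sin(θ/2), cos(θ/2)]]; θ = 1.704, cos(θ/2) ≈ 0.658479, sin(θ/2) ≈ 0.752599.
With a = amp(|0⟩) = 0.809 and b = amp(|1⟩) = (-0.5775 + 0.1096i):
new amp(|0⟩) = (0.658479)·a + (-0.752599)·b = (0.9673 - 0.08248i)
new amp(|1⟩) = (0.752599)·a + (0.658479)·b = (0.2286 + 0.07217i)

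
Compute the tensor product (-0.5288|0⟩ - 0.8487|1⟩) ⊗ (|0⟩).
-0.5288|00⟩ - 0.8487|10⟩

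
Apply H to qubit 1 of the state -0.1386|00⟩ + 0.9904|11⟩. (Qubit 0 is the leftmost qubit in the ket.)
-0.098|00⟩ - 0.098|01⟩ + 0.7003|10⟩ - 0.7003|11⟩

H on qubit 1 mixes each pair of kets that differ only in qubit 1: amplitudes (a, b) of (|…0…⟩, |…1…⟩) become ((a + b)/√2, (a − b)/√2). Kets absent from the input have amplitude 0.
(|00⟩, |01⟩): (a, b) = (-0.1386, 0) → (-0.098, -0.098)
(|10⟩, |11⟩): (a, b) = (0, 0.9904) → (0.7003, -0.7003)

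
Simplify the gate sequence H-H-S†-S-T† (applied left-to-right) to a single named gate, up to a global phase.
T†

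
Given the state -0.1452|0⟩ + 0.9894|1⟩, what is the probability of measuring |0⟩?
0.02108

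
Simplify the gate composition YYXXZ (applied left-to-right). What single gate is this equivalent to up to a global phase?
Z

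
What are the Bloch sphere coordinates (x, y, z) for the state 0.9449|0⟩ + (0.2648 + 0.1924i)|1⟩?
(0.5004, 0.3636, 0.7857)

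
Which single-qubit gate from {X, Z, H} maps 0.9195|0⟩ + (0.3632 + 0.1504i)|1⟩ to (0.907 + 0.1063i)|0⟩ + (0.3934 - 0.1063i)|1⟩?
H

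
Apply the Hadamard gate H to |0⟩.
1/√2|0⟩ + 1/√2|1⟩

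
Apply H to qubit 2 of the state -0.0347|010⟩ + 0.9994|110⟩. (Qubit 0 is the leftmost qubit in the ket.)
-0.02454|010⟩ - 0.02454|011⟩ + 0.7067|110⟩ + 0.7067|111⟩

H on qubit 2 mixes each pair of kets that differ only in qubit 2: amplitudes (a, b) of (|…0…⟩, |…1…⟩) become ((a + b)/√2, (a − b)/√2). Kets absent from the input have amplitude 0.
(|010⟩, |011⟩): (a, b) = (-0.0347, 0) → (-0.02454, -0.02454)
(|110⟩, |111⟩): (a, b) = (0.9994, 0) → (0.7067, 0.7067)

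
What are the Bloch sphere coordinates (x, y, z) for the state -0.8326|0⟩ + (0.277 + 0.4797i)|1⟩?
(-0.4613, -0.7988, 0.3864)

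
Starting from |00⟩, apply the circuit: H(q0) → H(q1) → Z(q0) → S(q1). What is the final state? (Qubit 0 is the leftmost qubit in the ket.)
1/2|00⟩ + (1/2)i|01⟩ - 1/2|10⟩ - (1/2)i|11⟩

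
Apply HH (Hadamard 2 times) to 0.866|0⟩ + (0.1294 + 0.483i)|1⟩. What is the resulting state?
0.866|0⟩ + (0.1294 + 0.483i)|1⟩

H² = I, so an even number of Hadamards cancels: H^2 = I and the state is unchanged.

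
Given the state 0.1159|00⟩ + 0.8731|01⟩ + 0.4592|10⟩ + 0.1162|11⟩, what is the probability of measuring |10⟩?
0.2109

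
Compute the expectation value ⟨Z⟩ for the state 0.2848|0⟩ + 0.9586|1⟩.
-0.8378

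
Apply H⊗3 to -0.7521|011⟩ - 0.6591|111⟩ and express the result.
-0.4989|000⟩ + 0.4989|001⟩ + 0.4989|010⟩ - 0.4989|011⟩ - 0.03288|100⟩ + 0.03288|101⟩ + 0.03288|110⟩ - 0.03288|111⟩

H⊗3 gives amp(|y⟩) = (1/2√2) Σ_x (−1)^(x·y) amp(|x⟩), where x·y is the number of positions in which both x and y have a 1.
|000⟩: (-0.7521 - 0.6591)/(2√2) = -0.4989
|001⟩: (0.7521 + 0.6591)/(2√2) = 0.4989
|010⟩: (0.7521 + 0.6591)/(2√2) = 0.4989
|011⟩: (-0.7521 - 0.6591)/(2√2) = -0.4989
|100⟩: (-0.7521 + 0.6591)/(2√2) = -0.03288
|101⟩: (0.7521 - 0.6591)/(2√2) = 0.03288
|110⟩: (0.7521 - 0.6591)/(2√2) = 0.03288
|111⟩: (-0.7521 + 0.6591)/(2√2) = -0.03288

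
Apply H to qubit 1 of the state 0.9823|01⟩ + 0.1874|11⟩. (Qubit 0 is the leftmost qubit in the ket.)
0.6946|00⟩ - 0.6946|01⟩ + 0.1325|10⟩ - 0.1325|11⟩

H on qubit 1 mixes each pair of kets that differ only in qubit 1: amplitudes (a, b) of (|…0…⟩, |…1…⟩) become ((a + b)/√2, (a − b)/√2). Kets absent from the input have amplitude 0.
(|00⟩, |01⟩): (a, b) = (0, 0.9823) → (0.6946, -0.6946)
(|10⟩, |11⟩): (a, b) = (0, 0.1874) → (0.1325, -0.1325)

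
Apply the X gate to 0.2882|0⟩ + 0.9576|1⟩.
0.9576|0⟩ + 0.2882|1⟩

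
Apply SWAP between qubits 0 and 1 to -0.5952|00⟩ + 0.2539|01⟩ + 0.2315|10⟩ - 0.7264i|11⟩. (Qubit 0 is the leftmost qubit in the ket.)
-0.5952|00⟩ + 0.2315|01⟩ + 0.2539|10⟩ - 0.7264i|11⟩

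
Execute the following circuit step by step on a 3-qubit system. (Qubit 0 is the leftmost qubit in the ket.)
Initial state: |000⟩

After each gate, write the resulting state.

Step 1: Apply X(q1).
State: |010⟩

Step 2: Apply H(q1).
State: 1/√2|000⟩ - 1/√2|010⟩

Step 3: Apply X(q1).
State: -1/√2|000⟩ + 1/√2|010⟩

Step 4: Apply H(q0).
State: -1/2|000⟩ + 1/2|010⟩ - 1/2|100⟩ + 1/2|110⟩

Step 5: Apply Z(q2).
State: -1/2|000⟩ + 1/2|010⟩ - 1/2|100⟩ + 1/2|110⟩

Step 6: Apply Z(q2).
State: -1/2|000⟩ + 1/2|010⟩ - 1/2|100⟩ + 1/2|110⟩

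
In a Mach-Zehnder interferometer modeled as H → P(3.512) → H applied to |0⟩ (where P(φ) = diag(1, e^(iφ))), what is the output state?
(0.03391 - 0.181i)|0⟩ + (0.9661 + 0.181i)|1⟩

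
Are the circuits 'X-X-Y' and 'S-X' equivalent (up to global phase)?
No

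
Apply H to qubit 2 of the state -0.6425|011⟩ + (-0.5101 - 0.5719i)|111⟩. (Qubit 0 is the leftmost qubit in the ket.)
-0.4543|010⟩ + 0.4543|011⟩ + (-0.3607 - 0.4044i)|110⟩ + (0.3607 + 0.4044i)|111⟩

H on qubit 2 mixes each pair of kets that differ only in qubit 2: amplitudes (a, b) of (|…0…⟩, |…1…⟩) become ((a + b)/√2, (a − b)/√2). Kets absent from the input have amplitude 0.
(|010⟩, |011⟩): (a, b) = (0, -0.6425) → (-0.4543, 0.4543)
(|110⟩, |111⟩): (a, b) = (0, (-0.5101 - 0.5719i)) → ((-0.3607 - 0.4044i), (0.3607 + 0.4044i))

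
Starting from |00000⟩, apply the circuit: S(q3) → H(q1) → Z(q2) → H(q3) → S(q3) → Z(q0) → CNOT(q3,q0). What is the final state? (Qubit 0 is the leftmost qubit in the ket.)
1/2|00000⟩ + 1/2|01000⟩ + (1/2)i|10010⟩ + (1/2)i|11010⟩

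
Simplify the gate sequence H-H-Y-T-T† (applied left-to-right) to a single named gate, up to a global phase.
Y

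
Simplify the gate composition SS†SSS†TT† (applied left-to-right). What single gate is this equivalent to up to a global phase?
S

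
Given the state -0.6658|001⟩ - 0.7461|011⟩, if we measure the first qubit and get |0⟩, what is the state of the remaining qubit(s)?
-0.6658|01⟩ - 0.7461|11⟩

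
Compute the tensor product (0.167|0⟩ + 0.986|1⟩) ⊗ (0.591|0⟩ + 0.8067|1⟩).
0.0987|00⟩ + 0.1347|01⟩ + 0.5827|10⟩ + 0.7954|11⟩

amp(|b₁b₂…⟩) = product of the factor amplitudes for bits b₁, b₂, …; only kets whose every factor amplitude is nonzero survive.
|00⟩: (0.167)(0.591) = 0.0987
|01⟩: (0.167)(0.8067) = 0.1347
|10⟩: (0.986)(0.591) = 0.5827
|11⟩: (0.986)(0.8067) = 0.7954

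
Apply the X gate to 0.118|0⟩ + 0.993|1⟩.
0.993|0⟩ + 0.118|1⟩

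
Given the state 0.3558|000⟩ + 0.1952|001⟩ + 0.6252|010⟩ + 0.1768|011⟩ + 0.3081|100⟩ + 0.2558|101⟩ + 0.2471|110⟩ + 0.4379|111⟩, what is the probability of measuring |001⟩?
0.0381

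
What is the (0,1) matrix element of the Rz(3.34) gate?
0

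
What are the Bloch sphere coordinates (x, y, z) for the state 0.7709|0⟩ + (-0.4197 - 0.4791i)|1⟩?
(-0.6471, -0.7387, 0.1886)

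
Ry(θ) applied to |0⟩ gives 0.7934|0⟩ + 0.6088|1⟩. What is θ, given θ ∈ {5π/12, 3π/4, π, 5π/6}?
5π/12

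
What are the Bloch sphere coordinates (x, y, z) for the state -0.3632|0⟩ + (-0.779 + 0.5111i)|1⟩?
(0.5659, -0.3713, -0.7361)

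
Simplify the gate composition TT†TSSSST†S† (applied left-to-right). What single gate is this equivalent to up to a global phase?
S†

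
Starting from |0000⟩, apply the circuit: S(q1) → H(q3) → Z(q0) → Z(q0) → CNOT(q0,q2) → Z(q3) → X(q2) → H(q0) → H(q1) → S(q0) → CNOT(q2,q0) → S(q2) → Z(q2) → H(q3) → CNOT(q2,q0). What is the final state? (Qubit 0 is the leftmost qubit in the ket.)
-(1/2)i|0011⟩ - (1/2)i|0111⟩ + 1/2|1011⟩ + 1/2|1111⟩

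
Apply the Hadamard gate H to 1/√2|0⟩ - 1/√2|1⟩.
|1⟩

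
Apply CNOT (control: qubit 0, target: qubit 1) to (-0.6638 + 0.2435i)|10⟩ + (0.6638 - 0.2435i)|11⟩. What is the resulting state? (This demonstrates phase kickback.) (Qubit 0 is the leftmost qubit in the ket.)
(0.6638 - 0.2435i)|10⟩ + (-0.6638 + 0.2435i)|11⟩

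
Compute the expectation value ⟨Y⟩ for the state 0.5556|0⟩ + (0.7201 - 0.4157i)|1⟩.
-0.4619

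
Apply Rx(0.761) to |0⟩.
0.9285|0⟩ - 0.3714i|1⟩

Rx(0.761) = [[cos(θ/2), −i·sin(θ/2)], [−i·sin(θ/2), cos(θ/2)]]; θ = 0.761, cos(θ/2) ≈ 0.928479, sin(θ/2) ≈ 0.371385.
With a = amp(|0⟩) = 1 and b = amp(|1⟩) = 0:
new amp(|0⟩) = (0.928479)·a + (-0.371385i)·b = 0.9285
new amp(|1⟩) = (-0.371385i)·a + (0.928479)·b = -0.3714i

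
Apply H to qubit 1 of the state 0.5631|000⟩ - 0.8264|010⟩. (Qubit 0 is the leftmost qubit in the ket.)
-0.1862|000⟩ + 0.9825|010⟩

H on qubit 1 mixes each pair of kets that differ only in qubit 1: amplitudes (a, b) of (|…0…⟩, |…1…⟩) become ((a + b)/√2, (a − b)/√2). Kets absent from the input have amplitude 0.
(|000⟩, |010⟩): (a, b) = (0.5631, -0.8264) → (-0.1862, 0.9825)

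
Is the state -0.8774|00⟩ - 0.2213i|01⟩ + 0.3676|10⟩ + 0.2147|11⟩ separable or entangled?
Entangled

Writing the state as a|00⟩ + b|01⟩ + c|10⟩ + d|11⟩, it is a product state iff ad − bc = 0.
Here (a, b, c, d) = (-0.8774, -0.2213i, 0.3676, 0.2147): ad − bc = (-0.8774)(0.2147) − (-0.2213i)(0.3676) = (-0.1884 + 0.08135i) ≠ 0, so the state is entangled.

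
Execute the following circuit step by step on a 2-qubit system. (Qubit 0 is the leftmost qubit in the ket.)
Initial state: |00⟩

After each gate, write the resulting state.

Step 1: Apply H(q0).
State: 1/√2|00⟩ + 1/√2|10⟩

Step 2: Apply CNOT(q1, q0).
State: 1/√2|00⟩ + 1/√2|10⟩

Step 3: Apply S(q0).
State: 1/√2|00⟩ + (1/√2)i|10⟩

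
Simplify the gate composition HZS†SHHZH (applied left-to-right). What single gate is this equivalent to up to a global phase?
I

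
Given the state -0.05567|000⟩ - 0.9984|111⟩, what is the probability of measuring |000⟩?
0.003099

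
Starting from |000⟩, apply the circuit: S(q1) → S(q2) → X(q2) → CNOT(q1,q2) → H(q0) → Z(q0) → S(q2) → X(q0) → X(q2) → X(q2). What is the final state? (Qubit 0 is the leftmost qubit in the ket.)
-(1/√2)i|001⟩ + (1/√2)i|101⟩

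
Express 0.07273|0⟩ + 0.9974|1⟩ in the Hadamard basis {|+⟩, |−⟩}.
0.7567|+⟩ - 0.6538|−⟩

With |ψ⟩ = α|0⟩ + β|1⟩, the Hadamard-basis coefficients are ⟨+|ψ⟩ = (α + β)/√2 and ⟨−|ψ⟩ = (α − β)/√2.
Here α = 0.07273, β = 0.9974: (α + β)/√2 = 0.7567, (α − β)/√2 = -0.6538.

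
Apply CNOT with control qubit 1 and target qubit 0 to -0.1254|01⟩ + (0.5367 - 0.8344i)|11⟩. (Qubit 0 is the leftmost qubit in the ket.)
(0.5367 - 0.8344i)|01⟩ - 0.1254|11⟩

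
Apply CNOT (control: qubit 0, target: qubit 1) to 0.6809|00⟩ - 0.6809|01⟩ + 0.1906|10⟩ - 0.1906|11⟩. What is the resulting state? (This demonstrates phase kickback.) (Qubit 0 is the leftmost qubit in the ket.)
0.6809|00⟩ - 0.6809|01⟩ - 0.1906|10⟩ + 0.1906|11⟩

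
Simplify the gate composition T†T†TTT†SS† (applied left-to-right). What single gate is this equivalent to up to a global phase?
T†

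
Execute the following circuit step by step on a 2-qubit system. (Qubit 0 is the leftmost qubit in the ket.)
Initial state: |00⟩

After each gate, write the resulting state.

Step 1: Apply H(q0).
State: 1/√2|00⟩ + 1/√2|10⟩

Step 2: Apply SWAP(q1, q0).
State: 1/√2|00⟩ + 1/√2|01⟩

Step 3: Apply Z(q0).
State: 1/√2|00⟩ + 1/√2|01⟩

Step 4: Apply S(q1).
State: 1/√2|00⟩ + (1/√2)i|01⟩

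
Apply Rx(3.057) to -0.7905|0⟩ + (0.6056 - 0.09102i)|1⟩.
(-0.1244 - 0.6051i)|0⟩ + (0.02561 + 0.7859i)|1⟩

Rx(3.057) = [[cos(θ/2), −i·sin(θ/2)], [−i·sin(θ/2), cos(θ/2)]]; θ = 3.057, cos(θ/2) ≈ 0.0422837, sin(θ/2) ≈ 0.999106.
With a = amp(|0⟩) = -0.7905 and b = amp(|1⟩) = (0.6056 - 0.09102i):
new amp(|0⟩) = (0.0422837)·a + (-0.999106i)·b = (-0.1244 - 0.6051i)
new amp(|1⟩) = (-0.999106i)·a + (0.0422837)·b = (0.02561 + 0.7859i)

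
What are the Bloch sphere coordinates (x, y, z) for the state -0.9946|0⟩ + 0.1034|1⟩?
(-0.2057, 0, 0.9785)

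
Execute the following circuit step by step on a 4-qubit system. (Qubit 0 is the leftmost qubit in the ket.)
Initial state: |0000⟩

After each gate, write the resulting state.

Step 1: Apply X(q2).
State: |0010⟩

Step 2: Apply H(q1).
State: 1/√2|0010⟩ + 1/√2|0110⟩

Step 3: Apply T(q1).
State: 1/√2|0010⟩ + (1/2 + (1/2)i)|0110⟩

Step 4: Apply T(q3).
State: 1/√2|0010⟩ + (1/2 + (1/2)i)|0110⟩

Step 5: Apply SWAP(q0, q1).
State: 1/√2|0010⟩ + (1/2 + (1/2)i)|1010⟩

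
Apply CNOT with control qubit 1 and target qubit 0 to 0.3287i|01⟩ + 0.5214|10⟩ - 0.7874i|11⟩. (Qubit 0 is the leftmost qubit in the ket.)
-0.7874i|01⟩ + 0.5214|10⟩ + 0.3287i|11⟩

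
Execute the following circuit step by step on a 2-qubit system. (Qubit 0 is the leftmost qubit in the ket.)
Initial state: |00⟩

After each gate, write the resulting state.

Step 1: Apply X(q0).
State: |10⟩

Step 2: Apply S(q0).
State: i|10⟩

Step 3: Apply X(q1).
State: i|11⟩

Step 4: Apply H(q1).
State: (1/√2)i|10⟩ - (1/√2)i|11⟩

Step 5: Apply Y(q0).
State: 1/√2|00⟩ - 1/√2|01⟩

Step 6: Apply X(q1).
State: -1/√2|00⟩ + 1/√2|01⟩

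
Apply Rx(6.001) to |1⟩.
-0.1406i|0⟩ - 0.9901|1⟩

Rx(6.001) = [[cos(θ/2), −i·sin(θ/2)], [−i·sin(θ/2), cos(θ/2)]]; θ = 6.001, cos(θ/2) ≈ -0.990063, sin(θ/2) ≈ 0.140625.
With a = amp(|0⟩) = 0 and b = amp(|1⟩) = 1:
new amp(|0⟩) = (-0.990063)·a + (-0.140625i)·b = -0.1406i
new amp(|1⟩) = (-0.140625i)·a + (-0.990063)·b = -0.9901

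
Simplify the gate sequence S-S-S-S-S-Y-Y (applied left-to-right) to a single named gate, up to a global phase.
S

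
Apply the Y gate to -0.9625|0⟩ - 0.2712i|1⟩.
-0.2712|0⟩ - 0.9625i|1⟩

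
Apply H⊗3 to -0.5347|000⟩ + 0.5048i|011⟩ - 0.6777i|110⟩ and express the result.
(-0.189 - 0.06113i)|000⟩ + (-0.189 - 0.4181i)|001⟩ + (-0.189 + 0.06113i)|010⟩ + (-0.189 + 0.4181i)|011⟩ + (-0.189 + 0.4181i)|100⟩ + (-0.189 + 0.06113i)|101⟩ + (-0.189 - 0.4181i)|110⟩ + (-0.189 - 0.06113i)|111⟩

H⊗3 gives amp(|y⟩) = (1/2√2) Σ_x (−1)^(x·y) amp(|x⟩), where x·y is the number of positions in which both x and y have a 1.
|000⟩: (-0.5347 + 0.5048i - 0.6777i)/(2√2) = (-0.189 - 0.06113i)
|001⟩: (-0.5347 - 0.5048i - 0.6777i)/(2√2) = (-0.189 - 0.4181i)
|010⟩: (-0.5347 - 0.5048i + 0.6777i)/(2√2) = (-0.189 + 0.06113i)
|011⟩: (-0.5347 + 0.5048i + 0.6777i)/(2√2) = (-0.189 + 0.4181i)
|100⟩: (-0.5347 + 0.5048i + 0.6777i)/(2√2) = (-0.189 + 0.4181i)
|101⟩: (-0.5347 - 0.5048i + 0.6777i)/(2√2) = (-0.189 + 0.06113i)
|110⟩: (-0.5347 - 0.5048i - 0.6777i)/(2√2) = (-0.189 - 0.4181i)
|111⟩: (-0.5347 + 0.5048i - 0.6777i)/(2√2) = (-0.189 - 0.06113i)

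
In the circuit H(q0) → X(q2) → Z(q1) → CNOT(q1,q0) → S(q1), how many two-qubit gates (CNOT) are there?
1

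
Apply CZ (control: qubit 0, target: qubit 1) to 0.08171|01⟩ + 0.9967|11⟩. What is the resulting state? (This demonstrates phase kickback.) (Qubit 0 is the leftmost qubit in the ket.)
0.08171|01⟩ - 0.9967|11⟩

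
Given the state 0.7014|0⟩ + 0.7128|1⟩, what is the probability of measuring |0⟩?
0.492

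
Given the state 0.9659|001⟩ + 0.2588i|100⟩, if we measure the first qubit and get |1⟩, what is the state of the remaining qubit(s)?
i|00⟩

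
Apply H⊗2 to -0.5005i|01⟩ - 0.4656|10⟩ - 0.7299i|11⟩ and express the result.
(-0.2328 - 0.6152i)|00⟩ + (-0.2328 + 0.6152i)|01⟩ + (0.2328 + 0.1147i)|10⟩ + (0.2328 - 0.1147i)|11⟩

H⊗2 gives amp(|y⟩) = (1/2) Σ_x (−1)^(x·y) amp(|x⟩), where x·y is the number of positions in which both x and y have a 1.
|00⟩: (-0.5005i - 0.4656 - 0.7299i)/2 = (-0.2328 - 0.6152i)
|01⟩: (0.5005i - 0.4656 + 0.7299i)/2 = (-0.2328 + 0.6152i)
|10⟩: (-0.5005i + 0.4656 + 0.7299i)/2 = (0.2328 + 0.1147i)
|11⟩: (0.5005i + 0.4656 - 0.7299i)/2 = (0.2328 - 0.1147i)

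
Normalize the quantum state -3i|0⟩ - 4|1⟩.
-0.6i|0⟩ - 0.8|1⟩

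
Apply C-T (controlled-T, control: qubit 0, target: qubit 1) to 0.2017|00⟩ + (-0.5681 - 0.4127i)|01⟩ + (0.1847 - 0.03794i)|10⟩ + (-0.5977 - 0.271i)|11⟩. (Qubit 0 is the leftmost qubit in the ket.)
0.2017|00⟩ + (-0.5681 - 0.4127i)|01⟩ + (0.1847 - 0.03794i)|10⟩ + (-0.231 - 0.6143i)|11⟩

C-T leaves the control-|0⟩ kets |00⟩, |01⟩ unchanged and applies T to qubit 1 on the control-|1⟩ pair (|10⟩, |11⟩).
T = [[1, 0], [0, (1/√2 + (1/√2)i)]].
With a = amp(|10⟩) = (0.1847 - 0.03794i) and b = amp(|11⟩) = (-0.5977 - 0.271i):
new amp(|10⟩) = (1)·a = (0.1847 - 0.03794i)
new amp(|11⟩) = (1/√2 + (1/√2)i)·b = (-0.231 - 0.6143i)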